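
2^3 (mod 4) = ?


2^1 mod 4 = 2
2^2 mod 4 = 0
2^3 mod 4 = 0


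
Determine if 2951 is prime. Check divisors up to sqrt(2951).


2951 / 13 = 227 (exact division)
2951 is NOT prime.

No, 2951 is not prime


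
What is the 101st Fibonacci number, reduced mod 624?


F(k) mod 624 for k=1..101:
1, 1, 2, 3, 5, 8, 13, 21, 34, 55, 89, 144, 233, 377, 610, 363, 349, 88, 437, 525, 338, 239, 577, 192, 145, 337, 482, 195, 53, 248, 301, 549, 226, 151, 377, 528, 281, 185, 466, 27, 493, 520, 389, 285, 50, 335, 385, 96, 481, 577, 434, 387, 197, 584, 157, 117, 274, 391, 41, 432, 473, 281, 130, 411, 541, 328, 245, 573, 194, 143, 337, 480, 193, 49, 242, 291, 533, 200, 109, 309, 418, 103, 521, 0, 521, 521, 418, 315, 109, 424, 533, 333, 242, 575, 193, 144, 337, 481, 194, 51, 245
F(101) mod 624 = 245


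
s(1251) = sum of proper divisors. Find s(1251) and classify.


Proper divisors: 1, 3, 9, 139, 417
Sum = 1 + 3 + 9 + 139 + 417 = 569
569 < 1251 → deficient

s(1251) = 569 (deficient)


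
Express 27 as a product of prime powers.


27 / 3 = 9
9 / 3 = 3
3 / 3 = 1
27 = 3^3


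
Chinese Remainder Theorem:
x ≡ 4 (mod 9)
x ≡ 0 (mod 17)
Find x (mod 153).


M = 9*17 = 153
M1 = M/9 = 17, M2 = M/17 = 9
M1^(-1) mod 9 = 8, M2^(-1) mod 17 = 2
x = 4*17*8 + 0*9*2 = 544
544 mod 153 = 85
Check: 85 mod 9 = 4 ✓, 85 mod 17 = 0 ✓

x ≡ 85 (mod 153)


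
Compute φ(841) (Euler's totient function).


841 = 29^2
Prime factors: 29
φ(841) = 841 × (1-1/29)
= 841 × 28/29 = 812

φ(841) = 812


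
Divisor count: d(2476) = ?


2476 = 2^2 × 619^1
d(2476) = (2+1) × (1+1) = 6

6 divisors


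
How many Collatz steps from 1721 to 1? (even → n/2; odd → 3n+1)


1721 → 5164 → 2582 → 1291 → 3874 → 1937 → 5812 → 2906 → 1453 → 4360 → 2180 → 1090 → 545 → 1636 → 818 → 409 → 1228 → 614 → 307 → 922 → 461 → 1384 → 692 → 346 → 173 → 520 → 260 → 130 → 65 → 196 → 98 → 49 → 148 → 74 → 37 → 112 → 56 → 28 → 14 → 7 → 22 → 11 → 34 → 17 → 52 → 26 → 13 → 40 → 20 → 10 → 5 → 16 → 8 → 4 → 2 → 1
Total steps = 55

55 steps


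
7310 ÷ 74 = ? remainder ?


7310 = 74 * 98 + 58
Check: 7252 + 58 = 7310

q = 98, r = 58


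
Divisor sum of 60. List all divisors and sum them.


Divisors of 60: 1, 2, 3, 4, 5, 6, 10, 12, 15, 20, 30, 60
Sum = 1 + 2 + 3 + 4 + 5 + 6 + 10 + 12 + 15 + 20 + 30 + 60 = 168

σ(60) = 168


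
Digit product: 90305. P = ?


9 × 0 × 3 × 0 × 5 = 0


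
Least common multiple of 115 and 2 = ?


GCD(115, 2) = 1
LCM = 115*2/1 = 230/1 = 230

LCM = 230


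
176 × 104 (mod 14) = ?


176 × 104 = 18304
18304 mod 14 = 6


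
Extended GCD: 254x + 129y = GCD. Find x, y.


Tabular extended Euclidean (each row: r = 254*s + 129*t):
r=254, s=1, t=0
r=129, s=0, t=1
q=1: r=125, s=1, t=-1   [254*(1) + 129*(-1) = 125]
q=1: r=4, s=-1, t=2   [254*(-1) + 129*(2) = 4]
q=31: r=1, s=32, t=-63   [254*(32) + 129*(-63) = 1]
q=4: r=0, s=-129, t=254   [254*(-129) + 129*(254) = 0]
GCD = 1; from the row with r=1: x=32, y=-63
Check: 254*(32) + 129*(-63) = 8128 - 8127 = 1

GCD = 1, x = 32, y = -63


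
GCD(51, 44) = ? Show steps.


51 = 1 * 44 + 7
44 = 6 * 7 + 2
7 = 3 * 2 + 1
2 = 2 * 1 + 0
GCD = 1


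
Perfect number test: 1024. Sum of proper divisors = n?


Proper divisors of 1024: 1, 2, 4, 8, 16, 32, 64, 128, 256, 512
Sum = 1 + 2 + 4 + 8 + 16 + 32 + 64 + 128 + 256 + 512 = 1023

No, 1024 is not perfect (1023 ≠ 1024)


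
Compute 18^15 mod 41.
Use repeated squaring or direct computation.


18^1 mod 41 = 18
18^2 mod 41 = 37
18^3 mod 41 = 10
18^4 mod 41 = 16
18^5 mod 41 = 1
18^6 mod 41 = 18
18^7 mod 41 = 37
18^8 mod 41 = 10
18^9 mod 41 = 16
18^10 mod 41 = 1
18^11 mod 41 = 18
18^12 mod 41 = 37
18^13 mod 41 = 10
18^14 mod 41 = 16
18^15 mod 41 = 1


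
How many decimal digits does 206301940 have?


206301940 has 9 digits in base 10
floor(log10(206301940)) + 1 = floor(8.3145) + 1 = 9

9 digits (base 10)


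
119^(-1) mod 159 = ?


Use the extended Euclidean algorithm on (159, 119); each row r = 159*s + 119*t:
r=159, s=1, t=0
r=119, s=0, t=1
q=1: r=40, s=1, t=-1   [159*(1) + 119*(-1) = 40]
q=2: r=39, s=-2, t=3   [159*(-2) + 119*(3) = 39]
q=1: r=1, s=3, t=-4   [159*(3) + 119*(-4) = 1]
q=39: r=0, s=-119, t=159   [159*(-119) + 119*(159) = 0]
GCD = 1 with t = -4, so 119*(-4) ≡ 1 (mod 159)
Inverse = -4 mod 159 = 155
Check: 119 * 155 = 18445 ≡ 1 (mod 159)

119^(-1) ≡ 155 (mod 159)


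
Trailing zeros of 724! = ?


floor(724/5) = 144
floor(724/25) = 28
floor(724/125) = 5
floor(724/625) = 1
Total = 178

178 trailing zeros


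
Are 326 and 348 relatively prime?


Euclidean algorithm:
348 = 1 * 326 + 22
326 = 14 * 22 + 18
22 = 1 * 18 + 4
18 = 4 * 4 + 2
4 = 2 * 2 + 0
GCD(326, 348) = 2

No, not coprime (GCD = 2)


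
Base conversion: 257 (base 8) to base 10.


257 (base 8) = 175 (decimal)
175 (decimal) = 175 (base 10)


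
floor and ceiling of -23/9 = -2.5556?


-23/9 = -2.5556
floor = -3
ceil = -2

floor = -3, ceil = -2


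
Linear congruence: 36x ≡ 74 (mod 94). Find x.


GCD(36, 94) = 2 divides 74
Divide: 18x ≡ 37 (mod 47)
x ≡ 36 (mod 47)


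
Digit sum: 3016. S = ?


3 + 0 + 1 + 6 = 10


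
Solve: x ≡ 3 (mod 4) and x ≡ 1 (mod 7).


M = 4*7 = 28
M1 = M/4 = 7, M2 = M/7 = 4
M1^(-1) mod 4 = 3, M2^(-1) mod 7 = 2
x = 3*7*3 + 1*4*2 = 71
71 mod 28 = 15
Check: 15 mod 4 = 3 ✓, 15 mod 7 = 1 ✓

x ≡ 15 (mod 28)


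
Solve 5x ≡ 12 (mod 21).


GCD(5, 21) = 1, unique solution
a^(-1) mod 21 = 17
x = 17 * 12 mod 21 = 15

x ≡ 15 (mod 21)


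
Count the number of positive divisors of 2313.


2313 = 3^2 × 257^1
d(2313) = (2+1) × (1+1) = 6

6 divisors


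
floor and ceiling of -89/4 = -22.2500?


-89/4 = -22.2500
floor = -23
ceil = -22

floor = -23, ceil = -22


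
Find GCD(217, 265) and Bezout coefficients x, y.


Tabular extended Euclidean (each row: r = 217*s + 265*t):
r=217, s=1, t=0
r=265, s=0, t=1
q=0: r=217, s=1, t=0   [217*(1) + 265*(0) = 217]
q=1: r=48, s=-1, t=1   [217*(-1) + 265*(1) = 48]
q=4: r=25, s=5, t=-4   [217*(5) + 265*(-4) = 25]
q=1: r=23, s=-6, t=5   [217*(-6) + 265*(5) = 23]
q=1: r=2, s=11, t=-9   [217*(11) + 265*(-9) = 2]
q=11: r=1, s=-127, t=104   [217*(-127) + 265*(104) = 1]
q=2: r=0, s=265, t=-217   [217*(265) + 265*(-217) = 0]
GCD = 1; from the row with r=1: x=-127, y=104
Check: 217*(-127) + 265*(104) = -27559 + 27560 = 1

GCD = 1, x = -127, y = 104


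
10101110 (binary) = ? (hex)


10101110 (base 2) = 174 (decimal)
174 (decimal) = AE (base 16)


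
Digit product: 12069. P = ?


1 × 2 × 0 × 6 × 9 = 0


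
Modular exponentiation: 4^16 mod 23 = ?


4^1 mod 23 = 4
4^2 mod 23 = 16
4^3 mod 23 = 18
4^4 mod 23 = 3
4^5 mod 23 = 12
4^6 mod 23 = 2
4^7 mod 23 = 8
4^8 mod 23 = 9
4^9 mod 23 = 13
4^10 mod 23 = 6
4^11 mod 23 = 1
4^12 mod 23 = 4
4^13 mod 23 = 16
4^14 mod 23 = 18
4^15 mod 23 = 3
4^16 mod 23 = 12


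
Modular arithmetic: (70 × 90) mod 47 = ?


70 × 90 = 6300
6300 mod 47 = 2


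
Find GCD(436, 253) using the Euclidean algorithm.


436 = 1 * 253 + 183
253 = 1 * 183 + 70
183 = 2 * 70 + 43
70 = 1 * 43 + 27
43 = 1 * 27 + 16
27 = 1 * 16 + 11
16 = 1 * 11 + 5
11 = 2 * 5 + 1
5 = 5 * 1 + 0
GCD = 1


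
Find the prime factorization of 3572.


3572 / 2 = 1786
1786 / 2 = 893
893 / 19 = 47
47 / 47 = 1
3572 = 2^2 × 19 × 47


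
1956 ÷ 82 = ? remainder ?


1956 = 82 * 23 + 70
Check: 1886 + 70 = 1956

q = 23, r = 70


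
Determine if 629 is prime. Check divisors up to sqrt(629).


629 / 17 = 37 (exact division)
629 is NOT prime.

No, 629 is not prime


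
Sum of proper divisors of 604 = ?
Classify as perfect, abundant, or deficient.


Proper divisors: 1, 2, 4, 151, 302
Sum = 1 + 2 + 4 + 151 + 302 = 460
460 < 604 → deficient

s(604) = 460 (deficient)


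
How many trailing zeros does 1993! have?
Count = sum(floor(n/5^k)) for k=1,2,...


floor(1993/5) = 398
floor(1993/25) = 79
floor(1993/125) = 15
floor(1993/625) = 3
Total = 495

495 trailing zeros


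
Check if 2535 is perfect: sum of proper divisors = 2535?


Proper divisors of 2535: 1, 3, 5, 13, 15, 39, 65, 169, 195, 507, 845
Sum = 1 + 3 + 5 + 13 + 15 + 39 + 65 + 169 + 195 + 507 + 845 = 1857

No, 2535 is not perfect (1857 ≠ 2535)


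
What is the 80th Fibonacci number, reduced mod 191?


F(k) mod 191 for k=1..80:
1, 1, 2, 3, 5, 8, 13, 21, 34, 55, 89, 144, 42, 186, 37, 32, 69, 101, 170, 80, 59, 139, 7, 146, 153, 108, 70, 178, 57, 44, 101, 145, 55, 9, 64, 73, 137, 19, 156, 175, 140, 124, 73, 6, 79, 85, 164, 58, 31, 89, 120, 18, 138, 156, 103, 68, 171, 48, 28, 76, 104, 180, 93, 82, 175, 66, 50, 116, 166, 91, 66, 157, 32, 189, 30, 28, 58, 86, 144, 39
F(80) mod 191 = 39


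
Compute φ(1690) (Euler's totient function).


1690 = 2 × 5 × 13^2
Prime factors: 2, 5, 13
φ(1690) = 1690 × (1-1/2) × (1-1/5) × (1-1/13)
= 1690 × 1/2 × 4/5 × 12/13 = 624

φ(1690) = 624


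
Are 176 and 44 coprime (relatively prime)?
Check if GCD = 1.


Euclidean algorithm:
176 = 4 * 44 + 0
GCD(176, 44) = 44

No, not coprime (GCD = 44)


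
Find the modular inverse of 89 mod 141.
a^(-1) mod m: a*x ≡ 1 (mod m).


Use the extended Euclidean algorithm on (141, 89); each row r = 141*s + 89*t:
r=141, s=1, t=0
r=89, s=0, t=1
q=1: r=52, s=1, t=-1   [141*(1) + 89*(-1) = 52]
q=1: r=37, s=-1, t=2   [141*(-1) + 89*(2) = 37]
q=1: r=15, s=2, t=-3   [141*(2) + 89*(-3) = 15]
q=2: r=7, s=-5, t=8   [141*(-5) + 89*(8) = 7]
q=2: r=1, s=12, t=-19   [141*(12) + 89*(-19) = 1]
q=7: r=0, s=-89, t=141   [141*(-89) + 89*(141) = 0]
GCD = 1 with t = -19, so 89*(-19) ≡ 1 (mod 141)
Inverse = -19 mod 141 = 122
Check: 89 * 122 = 10858 ≡ 1 (mod 141)

89^(-1) ≡ 122 (mod 141)


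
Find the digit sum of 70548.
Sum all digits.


7 + 0 + 5 + 4 + 8 = 24


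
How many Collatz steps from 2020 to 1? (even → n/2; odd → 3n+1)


2020 → 1010 → 505 → 1516 → 758 → 379 → 1138 → 569 → 1708 → 854 → 427 → 1282 → 641 → 1924 → 962 → 481 → 1444 → 722 → 361 → 1084 → 542 → 271 → 814 → 407 → 1222 → 611 → 1834 → 917 → 2752 → 1376 → 688 → 344 → 172 → 86 → 43 → 130 → 65 → 196 → 98 → 49 → 148 → 74 → 37 → 112 → 56 → 28 → 14 → 7 → 22 → 11 → 34 → 17 → 52 → 26 → 13 → 40 → 20 → 10 → 5 → 16 → 8 → 4 → 2 → 1
Total steps = 63

63 steps


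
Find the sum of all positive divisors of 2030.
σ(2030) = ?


Divisors of 2030: 1, 2, 5, 7, 10, 14, 29, 35, 58, 70, 145, 203, 290, 406, 1015, 2030
Sum = 1 + 2 + 5 + 7 + 10 + 14 + 29 + 35 + 58 + 70 + 145 + 203 + 290 + 406 + 1015 + 2030 = 4320

σ(2030) = 4320


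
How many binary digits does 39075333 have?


39075333 in base 2 = 10010101000011111000000101
Number of digits = 26

26 digits (base 2)


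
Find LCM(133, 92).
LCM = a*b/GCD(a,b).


GCD(133, 92) = 1
LCM = 133*92/1 = 12236/1 = 12236

LCM = 12236


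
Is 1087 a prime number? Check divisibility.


Check divisors up to sqrt(1087) = 32.9697
No divisors found.
1087 is prime.

Yes, 1087 is prime


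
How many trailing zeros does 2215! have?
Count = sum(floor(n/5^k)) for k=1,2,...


floor(2215/5) = 443
floor(2215/25) = 88
floor(2215/125) = 17
floor(2215/625) = 3
Total = 551

551 trailing zeros


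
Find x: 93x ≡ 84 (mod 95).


GCD(93, 95) = 1, unique solution
a^(-1) mod 95 = 47
x = 47 * 84 mod 95 = 53

x ≡ 53 (mod 95)


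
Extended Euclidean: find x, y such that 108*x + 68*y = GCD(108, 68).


Tabular extended Euclidean (each row: r = 108*s + 68*t):
r=108, s=1, t=0
r=68, s=0, t=1
q=1: r=40, s=1, t=-1   [108*(1) + 68*(-1) = 40]
q=1: r=28, s=-1, t=2   [108*(-1) + 68*(2) = 28]
q=1: r=12, s=2, t=-3   [108*(2) + 68*(-3) = 12]
q=2: r=4, s=-5, t=8   [108*(-5) + 68*(8) = 4]
q=3: r=0, s=17, t=-27   [108*(17) + 68*(-27) = 0]
GCD = 4; from the row with r=4: x=-5, y=8
Check: 108*(-5) + 68*(8) = -540 + 544 = 4

GCD = 4, x = -5, y = 8


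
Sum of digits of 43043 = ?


4 + 3 + 0 + 4 + 3 = 14


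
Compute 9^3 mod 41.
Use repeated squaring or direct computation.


9^1 mod 41 = 9
9^2 mod 41 = 40
9^3 mod 41 = 32


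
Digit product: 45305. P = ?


4 × 5 × 3 × 0 × 5 = 0


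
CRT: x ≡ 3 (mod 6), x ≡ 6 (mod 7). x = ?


M = 6*7 = 42
M1 = M/6 = 7, M2 = M/7 = 6
M1^(-1) mod 6 = 1, M2^(-1) mod 7 = 6
x = 3*7*1 + 6*6*6 = 237
237 mod 42 = 27
Check: 27 mod 6 = 3 ✓, 27 mod 7 = 6 ✓

x ≡ 27 (mod 42)


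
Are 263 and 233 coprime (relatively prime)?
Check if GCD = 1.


Euclidean algorithm:
263 = 1 * 233 + 30
233 = 7 * 30 + 23
30 = 1 * 23 + 7
23 = 3 * 7 + 2
7 = 3 * 2 + 1
2 = 2 * 1 + 0
GCD(263, 233) = 1

Yes, coprime (GCD = 1)


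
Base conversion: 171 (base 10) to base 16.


171 (base 10) = 171 (decimal)
171 (decimal) = AB (base 16)


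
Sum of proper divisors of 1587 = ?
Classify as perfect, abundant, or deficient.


Proper divisors: 1, 3, 23, 69, 529
Sum = 1 + 3 + 23 + 69 + 529 = 625
625 < 1587 → deficient

s(1587) = 625 (deficient)


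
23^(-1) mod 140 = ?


Use the extended Euclidean algorithm on (140, 23); each row r = 140*s + 23*t:
r=140, s=1, t=0
r=23, s=0, t=1
q=6: r=2, s=1, t=-6   [140*(1) + 23*(-6) = 2]
q=11: r=1, s=-11, t=67   [140*(-11) + 23*(67) = 1]
q=2: r=0, s=23, t=-140   [140*(23) + 23*(-140) = 0]
GCD = 1 with t = 67, so 23*(67) ≡ 1 (mod 140)
Inverse = 67 mod 140 = 67
Check: 23 * 67 = 1541 ≡ 1 (mod 140)

23^(-1) ≡ 67 (mod 140)


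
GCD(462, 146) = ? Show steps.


462 = 3 * 146 + 24
146 = 6 * 24 + 2
24 = 12 * 2 + 0
GCD = 2


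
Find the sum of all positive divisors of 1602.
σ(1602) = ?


Divisors of 1602: 1, 2, 3, 6, 9, 18, 89, 178, 267, 534, 801, 1602
Sum = 1 + 2 + 3 + 6 + 9 + 18 + 89 + 178 + 267 + 534 + 801 + 1602 = 3510

σ(1602) = 3510


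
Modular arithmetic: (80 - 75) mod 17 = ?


80 - 75 = 5
5 mod 17 = 5


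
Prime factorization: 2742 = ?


2742 / 2 = 1371
1371 / 3 = 457
457 / 457 = 1
2742 = 2 × 3 × 457


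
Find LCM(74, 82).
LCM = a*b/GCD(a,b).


GCD(74, 82) = 2
LCM = 74*82/2 = 6068/2 = 3034

LCM = 3034


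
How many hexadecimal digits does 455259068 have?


455259068 in base 16 = 1B22B3BC
Number of digits = 8

8 digits (base 16)


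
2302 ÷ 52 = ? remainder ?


2302 = 52 * 44 + 14
Check: 2288 + 14 = 2302

q = 44, r = 14


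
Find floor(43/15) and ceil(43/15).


43/15 = 2.8667
floor = 2
ceil = 3

floor = 2, ceil = 3


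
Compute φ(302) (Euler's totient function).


302 = 2 × 151
Prime factors: 2, 151
φ(302) = 302 × (1-1/2) × (1-1/151)
= 302 × 1/2 × 150/151 = 150

φ(302) = 150


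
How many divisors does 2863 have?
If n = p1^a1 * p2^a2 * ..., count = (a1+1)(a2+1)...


2863 = 7^1 × 409^1
d(2863) = (1+1) × (1+1) = 4

4 divisors


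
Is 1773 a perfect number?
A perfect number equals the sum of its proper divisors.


Proper divisors of 1773: 1, 3, 9, 197, 591
Sum = 1 + 3 + 9 + 197 + 591 = 801

No, 1773 is not perfect (801 ≠ 1773)


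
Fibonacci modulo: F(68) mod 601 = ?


F(k) mod 601 for k=1..68:
1, 1, 2, 3, 5, 8, 13, 21, 34, 55, 89, 144, 233, 377, 9, 386, 395, 180, 575, 154, 128, 282, 410, 91, 501, 592, 492, 483, 374, 256, 29, 285, 314, 599, 312, 310, 21, 331, 352, 82, 434, 516, 349, 264, 12, 276, 288, 564, 251, 214, 465, 78, 543, 20, 563, 583, 545, 527, 471, 397, 267, 63, 330, 393, 122, 515, 36, 551
F(68) mod 601 = 551


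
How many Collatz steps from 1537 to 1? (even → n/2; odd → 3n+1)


1537 → 4612 → 2306 → 1153 → 3460 → 1730 → 865 → 2596 → 1298 → 649 → 1948 → 974 → 487 → 1462 → 731 → 2194 → 1097 → 3292 → 1646 → 823 → 2470 → 1235 → 3706 → 1853 → 5560 → 2780 → 1390 → 695 → 2086 → 1043 → 3130 → 1565 → 4696 → 2348 → 1174 → 587 → 1762 → 881 → 2644 → 1322 → 661 → 1984 → 992 → 496 → 248 → 124 → 62 → 31 → 94 → 47 → 142 → 71 → 214 → 107 → 322 → 161 → 484 → 242 → 121 → 364 → 182 → 91 → 274 → 137 → 412 → 206 → 103 → 310 → 155 → 466 → 233 → 700 → 350 → 175 → 526 → 263 → 790 → 395 → 1186 → 593 → 1780 → 890 → 445 → 1336 → 668 → 334 → 167 → 502 → 251 → 754 → 377 → 1132 → 566 → 283 → 850 → 425 → 1276 → 638 → 319 → 958 → 479 → 1438 → 719 → 2158 → 1079 → 3238 → 1619 → 4858 → 2429 → 7288 → 3644 → 1822 → 911 → 2734 → 1367 → 4102 → 2051 → 6154 → 3077 → 9232 → 4616 → 2308 → 1154 → 577 → 1732 → 866 → 433 → 1300 → 650 → 325 → 976 → 488 → 244 → 122 → 61 → 184 → 92 → 46 → 23 → 70 → 35 → 106 → 53 → 160 → 80 → 40 → 20 → 10 → 5 → 16 → 8 → 4 → 2 → 1
Total steps = 153

153 steps


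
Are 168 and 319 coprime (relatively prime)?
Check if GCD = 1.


Euclidean algorithm:
319 = 1 * 168 + 151
168 = 1 * 151 + 17
151 = 8 * 17 + 15
17 = 1 * 15 + 2
15 = 7 * 2 + 1
2 = 2 * 1 + 0
GCD(168, 319) = 1

Yes, coprime (GCD = 1)


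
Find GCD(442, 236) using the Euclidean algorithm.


442 = 1 * 236 + 206
236 = 1 * 206 + 30
206 = 6 * 30 + 26
30 = 1 * 26 + 4
26 = 6 * 4 + 2
4 = 2 * 2 + 0
GCD = 2


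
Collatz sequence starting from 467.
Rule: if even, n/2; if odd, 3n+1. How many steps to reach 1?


467 → 1402 → 701 → 2104 → 1052 → 526 → 263 → 790 → 395 → 1186 → 593 → 1780 → 890 → 445 → 1336 → 668 → 334 → 167 → 502 → 251 → 754 → 377 → 1132 → 566 → 283 → 850 → 425 → 1276 → 638 → 319 → 958 → 479 → 1438 → 719 → 2158 → 1079 → 3238 → 1619 → 4858 → 2429 → 7288 → 3644 → 1822 → 911 → 2734 → 1367 → 4102 → 2051 → 6154 → 3077 → 9232 → 4616 → 2308 → 1154 → 577 → 1732 → 866 → 433 → 1300 → 650 → 325 → 976 → 488 → 244 → 122 → 61 → 184 → 92 → 46 → 23 → 70 → 35 → 106 → 53 → 160 → 80 → 40 → 20 → 10 → 5 → 16 → 8 → 4 → 2 → 1
Total steps = 84

84 steps


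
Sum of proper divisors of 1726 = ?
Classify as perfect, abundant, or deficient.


Proper divisors: 1, 2, 863
Sum = 1 + 2 + 863 = 866
866 < 1726 → deficient

s(1726) = 866 (deficient)


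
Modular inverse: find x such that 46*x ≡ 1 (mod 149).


Use the extended Euclidean algorithm on (149, 46); each row r = 149*s + 46*t:
r=149, s=1, t=0
r=46, s=0, t=1
q=3: r=11, s=1, t=-3   [149*(1) + 46*(-3) = 11]
q=4: r=2, s=-4, t=13   [149*(-4) + 46*(13) = 2]
q=5: r=1, s=21, t=-68   [149*(21) + 46*(-68) = 1]
q=2: r=0, s=-46, t=149   [149*(-46) + 46*(149) = 0]
GCD = 1 with t = -68, so 46*(-68) ≡ 1 (mod 149)
Inverse = -68 mod 149 = 81
Check: 46 * 81 = 3726 ≡ 1 (mod 149)

46^(-1) ≡ 81 (mod 149)


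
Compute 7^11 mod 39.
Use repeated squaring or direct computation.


7^1 mod 39 = 7
7^2 mod 39 = 10
7^3 mod 39 = 31
7^4 mod 39 = 22
7^5 mod 39 = 37
7^6 mod 39 = 25
7^7 mod 39 = 19
7^8 mod 39 = 16
7^9 mod 39 = 34
7^10 mod 39 = 4
7^11 mod 39 = 28


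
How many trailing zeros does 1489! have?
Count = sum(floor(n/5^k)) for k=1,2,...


floor(1489/5) = 297
floor(1489/25) = 59
floor(1489/125) = 11
floor(1489/625) = 2
Total = 369

369 trailing zeros


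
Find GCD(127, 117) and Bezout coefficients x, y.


Tabular extended Euclidean (each row: r = 127*s + 117*t):
r=127, s=1, t=0
r=117, s=0, t=1
q=1: r=10, s=1, t=-1   [127*(1) + 117*(-1) = 10]
q=11: r=7, s=-11, t=12   [127*(-11) + 117*(12) = 7]
q=1: r=3, s=12, t=-13   [127*(12) + 117*(-13) = 3]
q=2: r=1, s=-35, t=38   [127*(-35) + 117*(38) = 1]
q=3: r=0, s=117, t=-127   [127*(117) + 117*(-127) = 0]
GCD = 1; from the row with r=1: x=-35, y=38
Check: 127*(-35) + 117*(38) = -4445 + 4446 = 1

GCD = 1, x = -35, y = 38


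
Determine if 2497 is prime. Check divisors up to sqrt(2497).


2497 / 11 = 227 (exact division)
2497 is NOT prime.

No, 2497 is not prime


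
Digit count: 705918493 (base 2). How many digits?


705918493 in base 2 = 101010000100110111011000011101
Number of digits = 30

30 digits (base 2)


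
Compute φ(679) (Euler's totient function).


679 = 7 × 97
Prime factors: 7, 97
φ(679) = 679 × (1-1/7) × (1-1/97)
= 679 × 6/7 × 96/97 = 576

φ(679) = 576


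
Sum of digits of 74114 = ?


7 + 4 + 1 + 1 + 4 = 17


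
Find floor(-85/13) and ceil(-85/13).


-85/13 = -6.5385
floor = -7
ceil = -6

floor = -7, ceil = -6


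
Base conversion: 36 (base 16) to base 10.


36 (base 16) = 54 (decimal)
54 (decimal) = 54 (base 10)


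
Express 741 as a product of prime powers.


741 / 3 = 247
247 / 13 = 19
19 / 19 = 1
741 = 3 × 13 × 19


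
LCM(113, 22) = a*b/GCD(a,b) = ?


GCD(113, 22) = 1
LCM = 113*22/1 = 2486/1 = 2486

LCM = 2486


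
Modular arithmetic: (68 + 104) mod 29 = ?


68 + 104 = 172
172 mod 29 = 27


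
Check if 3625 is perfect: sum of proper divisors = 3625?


Proper divisors of 3625: 1, 5, 25, 29, 125, 145, 725
Sum = 1 + 5 + 25 + 29 + 125 + 145 + 725 = 1055

No, 3625 is not perfect (1055 ≠ 3625)


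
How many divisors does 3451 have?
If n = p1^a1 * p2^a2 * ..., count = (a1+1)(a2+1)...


3451 = 7^1 × 17^1 × 29^1
d(3451) = (1+1) × (1+1) × (1+1) = 8

8 divisors


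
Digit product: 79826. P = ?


7 × 9 × 8 × 2 × 6 = 6048


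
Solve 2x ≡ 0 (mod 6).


GCD(2, 6) = 2 divides 0
Divide: 1x ≡ 0 (mod 3)
x ≡ 0 (mod 3)


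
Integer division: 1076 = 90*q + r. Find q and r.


1076 = 90 * 11 + 86
Check: 990 + 86 = 1076

q = 11, r = 86


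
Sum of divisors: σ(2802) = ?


Divisors of 2802: 1, 2, 3, 6, 467, 934, 1401, 2802
Sum = 1 + 2 + 3 + 6 + 467 + 934 + 1401 + 2802 = 5616

σ(2802) = 5616


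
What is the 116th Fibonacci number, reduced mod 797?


F(k) mod 797 for k=1..116:
1, 1, 2, 3, 5, 8, 13, 21, 34, 55, 89, 144, 233, 377, 610, 190, 3, 193, 196, 389, 585, 177, 762, 142, 107, 249, 356, 605, 164, 769, 136, 108, 244, 352, 596, 151, 747, 101, 51, 152, 203, 355, 558, 116, 674, 790, 667, 660, 530, 393, 126, 519, 645, 367, 215, 582, 0, 582, 582, 367, 152, 519, 671, 393, 267, 660, 130, 790, 123, 116, 239, 355, 594, 152, 746, 101, 50, 151, 201, 352, 553, 108, 661, 769, 633, 605, 441, 249, 690, 142, 35, 177, 212, 389, 601, 193, 794, 190, 187, 377, 564, 144, 708, 55, 763, 21, 784, 8, 792, 3, 795, 1, 796, 0, 796, 796
F(116) mod 797 = 796


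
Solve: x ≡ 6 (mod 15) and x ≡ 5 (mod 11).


M = 15*11 = 165
M1 = M/15 = 11, M2 = M/11 = 15
M1^(-1) mod 15 = 11, M2^(-1) mod 11 = 3
x = 6*11*11 + 5*15*3 = 951
951 mod 165 = 126
Check: 126 mod 15 = 6 ✓, 126 mod 11 = 5 ✓

x ≡ 126 (mod 165)


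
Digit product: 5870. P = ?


5 × 8 × 7 × 0 = 0


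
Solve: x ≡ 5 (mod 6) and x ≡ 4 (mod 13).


M = 6*13 = 78
M1 = M/6 = 13, M2 = M/13 = 6
M1^(-1) mod 6 = 1, M2^(-1) mod 13 = 11
x = 5*13*1 + 4*6*11 = 329
329 mod 78 = 17
Check: 17 mod 6 = 5 ✓, 17 mod 13 = 4 ✓

x ≡ 17 (mod 78)


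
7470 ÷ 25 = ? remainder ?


7470 = 25 * 298 + 20
Check: 7450 + 20 = 7470

q = 298, r = 20


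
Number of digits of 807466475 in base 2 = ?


807466475 in base 2 = 110000001000001111010111101011
Number of digits = 30

30 digits (base 2)


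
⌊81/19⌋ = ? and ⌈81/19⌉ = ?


81/19 = 4.2632
floor = 4
ceil = 5

floor = 4, ceil = 5


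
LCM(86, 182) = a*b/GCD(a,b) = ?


GCD(86, 182) = 2
LCM = 86*182/2 = 15652/2 = 7826

LCM = 7826


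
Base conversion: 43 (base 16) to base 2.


43 (base 16) = 67 (decimal)
67 (decimal) = 1000011 (base 2)


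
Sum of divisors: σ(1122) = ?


Divisors of 1122: 1, 2, 3, 6, 11, 17, 22, 33, 34, 51, 66, 102, 187, 374, 561, 1122
Sum = 1 + 2 + 3 + 6 + 11 + 17 + 22 + 33 + 34 + 51 + 66 + 102 + 187 + 374 + 561 + 1122 = 2592

σ(1122) = 2592


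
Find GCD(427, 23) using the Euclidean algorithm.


427 = 18 * 23 + 13
23 = 1 * 13 + 10
13 = 1 * 10 + 3
10 = 3 * 3 + 1
3 = 3 * 1 + 0
GCD = 1


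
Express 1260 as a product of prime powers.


1260 / 2 = 630
630 / 2 = 315
315 / 3 = 105
105 / 3 = 35
35 / 5 = 7
7 / 7 = 1
1260 = 2^2 × 3^2 × 5 × 7


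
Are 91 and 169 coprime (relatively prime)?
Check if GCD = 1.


Euclidean algorithm:
169 = 1 * 91 + 78
91 = 1 * 78 + 13
78 = 6 * 13 + 0
GCD(91, 169) = 13

No, not coprime (GCD = 13)


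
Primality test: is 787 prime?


Check divisors up to sqrt(787) = 28.0535
No divisors found.
787 is prime.

Yes, 787 is prime


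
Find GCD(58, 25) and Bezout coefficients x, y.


Tabular extended Euclidean (each row: r = 58*s + 25*t):
r=58, s=1, t=0
r=25, s=0, t=1
q=2: r=8, s=1, t=-2   [58*(1) + 25*(-2) = 8]
q=3: r=1, s=-3, t=7   [58*(-3) + 25*(7) = 1]
q=8: r=0, s=25, t=-58   [58*(25) + 25*(-58) = 0]
GCD = 1; from the row with r=1: x=-3, y=7
Check: 58*(-3) + 25*(7) = -174 + 175 = 1

GCD = 1, x = -3, y = 7


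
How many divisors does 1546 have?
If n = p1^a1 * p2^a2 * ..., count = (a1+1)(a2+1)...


1546 = 2^1 × 773^1
d(1546) = (1+1) × (1+1) = 4

4 divisors


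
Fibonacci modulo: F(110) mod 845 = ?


F(k) mod 845 for k=1..110:
1, 1, 2, 3, 5, 8, 13, 21, 34, 55, 89, 144, 233, 377, 610, 142, 752, 49, 801, 5, 806, 811, 772, 738, 665, 558, 378, 91, 469, 560, 184, 744, 83, 827, 65, 47, 112, 159, 271, 430, 701, 286, 142, 428, 570, 153, 723, 31, 754, 785, 694, 634, 483, 272, 755, 182, 92, 274, 366, 640, 161, 801, 117, 73, 190, 263, 453, 716, 324, 195, 519, 714, 388, 257, 645, 57, 702, 759, 616, 530, 301, 831, 287, 273, 560, 833, 548, 536, 239, 775, 169, 99, 268, 367, 635, 157, 792, 104, 51, 155, 206, 361, 567, 83, 650, 733, 538, 426, 119, 545
F(110) mod 845 = 545


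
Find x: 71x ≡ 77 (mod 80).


GCD(71, 80) = 1, unique solution
a^(-1) mod 80 = 71
x = 71 * 77 mod 80 = 27

x ≡ 27 (mod 80)


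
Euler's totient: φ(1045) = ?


1045 = 5 × 11 × 19
Prime factors: 5, 11, 19
φ(1045) = 1045 × (1-1/5) × (1-1/11) × (1-1/19)
= 1045 × 4/5 × 10/11 × 18/19 = 720

φ(1045) = 720


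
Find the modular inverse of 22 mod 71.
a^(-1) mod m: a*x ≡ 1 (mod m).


Use the extended Euclidean algorithm on (71, 22); each row r = 71*s + 22*t:
r=71, s=1, t=0
r=22, s=0, t=1
q=3: r=5, s=1, t=-3   [71*(1) + 22*(-3) = 5]
q=4: r=2, s=-4, t=13   [71*(-4) + 22*(13) = 2]
q=2: r=1, s=9, t=-29   [71*(9) + 22*(-29) = 1]
q=2: r=0, s=-22, t=71   [71*(-22) + 22*(71) = 0]
GCD = 1 with t = -29, so 22*(-29) ≡ 1 (mod 71)
Inverse = -29 mod 71 = 42
Check: 22 * 42 = 924 ≡ 1 (mod 71)

22^(-1) ≡ 42 (mod 71)


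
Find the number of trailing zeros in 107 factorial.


floor(107/5) = 21
floor(107/25) = 4
Total = 25

25 trailing zeros


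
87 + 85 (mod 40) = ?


87 + 85 = 172
172 mod 40 = 12


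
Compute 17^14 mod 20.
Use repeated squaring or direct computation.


17^1 mod 20 = 17
17^2 mod 20 = 9
17^3 mod 20 = 13
17^4 mod 20 = 1
17^5 mod 20 = 17
17^6 mod 20 = 9
17^7 mod 20 = 13
17^8 mod 20 = 1
17^9 mod 20 = 17
17^10 mod 20 = 9
17^11 mod 20 = 13
17^12 mod 20 = 1
17^13 mod 20 = 17
17^14 mod 20 = 9


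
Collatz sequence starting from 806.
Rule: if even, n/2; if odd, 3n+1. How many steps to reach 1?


806 → 403 → 1210 → 605 → 1816 → 908 → 454 → 227 → 682 → 341 → 1024 → 512 → 256 → 128 → 64 → 32 → 16 → 8 → 4 → 2 → 1
Total steps = 20

20 steps


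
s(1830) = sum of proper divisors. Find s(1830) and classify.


Proper divisors: 1, 2, 3, 5, 6, 10, 15, 30, 61, 122, 183, 305, 366, 610, 915
Sum = 1 + 2 + 3 + 5 + 6 + 10 + 15 + 30 + 61 + 122 + 183 + 305 + 366 + 610 + 915 = 2634
2634 > 1830 → abundant

s(1830) = 2634 (abundant)


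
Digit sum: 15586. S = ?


1 + 5 + 5 + 8 + 6 = 25


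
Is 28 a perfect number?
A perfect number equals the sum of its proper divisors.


Proper divisors of 28: 1, 2, 4, 7, 14
Sum = 1 + 2 + 4 + 7 + 14 = 28

Yes, 28 is perfect (28 = 28)


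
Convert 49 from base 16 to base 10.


49 (base 16) = 73 (decimal)
73 (decimal) = 73 (base 10)


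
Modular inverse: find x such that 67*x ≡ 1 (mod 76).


Use the extended Euclidean algorithm on (76, 67); each row r = 76*s + 67*t:
r=76, s=1, t=0
r=67, s=0, t=1
q=1: r=9, s=1, t=-1   [76*(1) + 67*(-1) = 9]
q=7: r=4, s=-7, t=8   [76*(-7) + 67*(8) = 4]
q=2: r=1, s=15, t=-17   [76*(15) + 67*(-17) = 1]
q=4: r=0, s=-67, t=76   [76*(-67) + 67*(76) = 0]
GCD = 1 with t = -17, so 67*(-17) ≡ 1 (mod 76)
Inverse = -17 mod 76 = 59
Check: 67 * 59 = 3953 ≡ 1 (mod 76)

67^(-1) ≡ 59 (mod 76)


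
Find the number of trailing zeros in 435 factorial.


floor(435/5) = 87
floor(435/25) = 17
floor(435/125) = 3
Total = 107

107 trailing zeros


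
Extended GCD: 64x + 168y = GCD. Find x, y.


Tabular extended Euclidean (each row: r = 64*s + 168*t):
r=64, s=1, t=0
r=168, s=0, t=1
q=0: r=64, s=1, t=0   [64*(1) + 168*(0) = 64]
q=2: r=40, s=-2, t=1   [64*(-2) + 168*(1) = 40]
q=1: r=24, s=3, t=-1   [64*(3) + 168*(-1) = 24]
q=1: r=16, s=-5, t=2   [64*(-5) + 168*(2) = 16]
q=1: r=8, s=8, t=-3   [64*(8) + 168*(-3) = 8]
q=2: r=0, s=-21, t=8   [64*(-21) + 168*(8) = 0]
GCD = 8; from the row with r=8: x=8, y=-3
Check: 64*(8) + 168*(-3) = 512 - 504 = 8

GCD = 8, x = 8, y = -3


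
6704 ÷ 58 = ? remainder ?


6704 = 58 * 115 + 34
Check: 6670 + 34 = 6704

q = 115, r = 34


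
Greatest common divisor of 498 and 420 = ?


498 = 1 * 420 + 78
420 = 5 * 78 + 30
78 = 2 * 30 + 18
30 = 1 * 18 + 12
18 = 1 * 12 + 6
12 = 2 * 6 + 0
GCD = 6


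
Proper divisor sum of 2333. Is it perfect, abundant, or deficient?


Proper divisors: 1
Sum = 1 = 1
1 < 2333 → deficient

s(2333) = 1 (deficient)


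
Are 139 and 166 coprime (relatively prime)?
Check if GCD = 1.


Euclidean algorithm:
166 = 1 * 139 + 27
139 = 5 * 27 + 4
27 = 6 * 4 + 3
4 = 1 * 3 + 1
3 = 3 * 1 + 0
GCD(139, 166) = 1

Yes, coprime (GCD = 1)


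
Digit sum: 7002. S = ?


7 + 0 + 0 + 2 = 9


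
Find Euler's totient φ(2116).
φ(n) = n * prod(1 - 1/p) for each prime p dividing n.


2116 = 2^2 × 23^2
Prime factors: 2, 23
φ(2116) = 2116 × (1-1/2) × (1-1/23)
= 2116 × 1/2 × 22/23 = 1012

φ(2116) = 1012


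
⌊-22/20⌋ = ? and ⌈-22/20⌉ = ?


-22/20 = -1.1000
floor = -2
ceil = -1

floor = -2, ceil = -1


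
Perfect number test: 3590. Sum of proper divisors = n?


Proper divisors of 3590: 1, 2, 5, 10, 359, 718, 1795
Sum = 1 + 2 + 5 + 10 + 359 + 718 + 1795 = 2890

No, 3590 is not perfect (2890 ≠ 3590)


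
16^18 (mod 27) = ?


16^1 mod 27 = 16
16^2 mod 27 = 13
16^3 mod 27 = 19
16^4 mod 27 = 7
16^5 mod 27 = 4
16^6 mod 27 = 10
16^7 mod 27 = 25
16^8 mod 27 = 22
16^9 mod 27 = 1
16^10 mod 27 = 16
16^11 mod 27 = 13
16^12 mod 27 = 19
16^13 mod 27 = 7
16^14 mod 27 = 4
16^15 mod 27 = 10
16^16 mod 27 = 25
16^17 mod 27 = 22
16^18 mod 27 = 1


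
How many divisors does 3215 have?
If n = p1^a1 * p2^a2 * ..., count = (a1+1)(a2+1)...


3215 = 5^1 × 643^1
d(3215) = (1+1) × (1+1) = 4

4 divisors


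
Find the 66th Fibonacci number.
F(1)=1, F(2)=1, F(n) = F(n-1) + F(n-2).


Sequence: 1, 1, 2, 3, 5, 8, 13, 21, 34, 55, 89, 144, 233, 377, 610, 987, 1597, 2584, 4181, 6765, 10946, 17711, 28657, 46368, 75025, 121393, 196418, 317811, 514229, 832040, 1346269, 2178309, 3524578, 5702887, 9227465, 14930352, 24157817, 39088169, 63245986, 102334155, 165580141, 267914296, 433494437, 701408733, 1134903170, 1836311903, 2971215073, 4807526976, 7778742049, 12586269025, 20365011074, 32951280099, 53316291173, 86267571272, 139583862445, 225851433717, 365435296162, 591286729879, 956722026041, 1548008755920, 2504730781961, 4052739537881, 6557470319842, 10610209857723, 17167680177565, 27777890035288
F(66) = 27777890035288


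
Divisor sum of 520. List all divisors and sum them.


Divisors of 520: 1, 2, 4, 5, 8, 10, 13, 20, 26, 40, 52, 65, 104, 130, 260, 520
Sum = 1 + 2 + 4 + 5 + 8 + 10 + 13 + 20 + 26 + 40 + 52 + 65 + 104 + 130 + 260 + 520 = 1260

σ(520) = 1260


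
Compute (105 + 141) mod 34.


105 + 141 = 246
246 mod 34 = 8


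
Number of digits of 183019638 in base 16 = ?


183019638 in base 16 = AE8A876
Number of digits = 7

7 digits (base 16)


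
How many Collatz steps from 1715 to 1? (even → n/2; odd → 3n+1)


1715 → 5146 → 2573 → 7720 → 3860 → 1930 → 965 → 2896 → 1448 → 724 → 362 → 181 → 544 → 272 → 136 → 68 → 34 → 17 → 52 → 26 → 13 → 40 → 20 → 10 → 5 → 16 → 8 → 4 → 2 → 1
Total steps = 29

29 steps


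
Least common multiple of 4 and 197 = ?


GCD(4, 197) = 1
LCM = 4*197/1 = 788/1 = 788

LCM = 788


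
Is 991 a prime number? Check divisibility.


Check divisors up to sqrt(991) = 31.4802
No divisors found.
991 is prime.

Yes, 991 is prime


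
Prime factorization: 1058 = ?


1058 / 2 = 529
529 / 23 = 23
23 / 23 = 1
1058 = 2 × 23^2


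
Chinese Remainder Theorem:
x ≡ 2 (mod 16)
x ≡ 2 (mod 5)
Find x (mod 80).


M = 16*5 = 80
M1 = M/16 = 5, M2 = M/5 = 16
M1^(-1) mod 16 = 13, M2^(-1) mod 5 = 1
x = 2*5*13 + 2*16*1 = 162
162 mod 80 = 2
Check: 2 mod 16 = 2 ✓, 2 mod 5 = 2 ✓

x ≡ 2 (mod 80)


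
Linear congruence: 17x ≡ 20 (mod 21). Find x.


GCD(17, 21) = 1, unique solution
a^(-1) mod 21 = 5
x = 5 * 20 mod 21 = 16

x ≡ 16 (mod 21)


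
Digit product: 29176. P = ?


2 × 9 × 1 × 7 × 6 = 756


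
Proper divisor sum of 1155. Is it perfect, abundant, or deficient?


Proper divisors: 1, 3, 5, 7, 11, 15, 21, 33, 35, 55, 77, 105, 165, 231, 385
Sum = 1 + 3 + 5 + 7 + 11 + 15 + 21 + 33 + 35 + 55 + 77 + 105 + 165 + 231 + 385 = 1149
1149 < 1155 → deficient

s(1155) = 1149 (deficient)


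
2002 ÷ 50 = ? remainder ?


2002 = 50 * 40 + 2
Check: 2000 + 2 = 2002

q = 40, r = 2


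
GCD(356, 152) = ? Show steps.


356 = 2 * 152 + 52
152 = 2 * 52 + 48
52 = 1 * 48 + 4
48 = 12 * 4 + 0
GCD = 4


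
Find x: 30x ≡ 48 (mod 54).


GCD(30, 54) = 6 divides 48
Divide: 5x ≡ 8 (mod 9)
x ≡ 7 (mod 9)


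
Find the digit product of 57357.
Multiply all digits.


5 × 7 × 3 × 5 × 7 = 3675


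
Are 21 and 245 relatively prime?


Euclidean algorithm:
245 = 11 * 21 + 14
21 = 1 * 14 + 7
14 = 2 * 7 + 0
GCD(21, 245) = 7

No, not coprime (GCD = 7)


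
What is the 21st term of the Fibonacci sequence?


Sequence: 1, 1, 2, 3, 5, 8, 13, 21, 34, 55, 89, 144, 233, 377, 610, 987, 1597, 2584, 4181, 6765, 10946
F(21) = 10946


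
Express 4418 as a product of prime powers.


4418 / 2 = 2209
2209 / 47 = 47
47 / 47 = 1
4418 = 2 × 47^2


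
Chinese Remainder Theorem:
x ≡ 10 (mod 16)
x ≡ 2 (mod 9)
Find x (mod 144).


M = 16*9 = 144
M1 = M/16 = 9, M2 = M/9 = 16
M1^(-1) mod 16 = 9, M2^(-1) mod 9 = 4
x = 10*9*9 + 2*16*4 = 938
938 mod 144 = 74
Check: 74 mod 16 = 10 ✓, 74 mod 9 = 2 ✓

x ≡ 74 (mod 144)


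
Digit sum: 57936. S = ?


5 + 7 + 9 + 3 + 6 = 30


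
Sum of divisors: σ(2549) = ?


Divisors of 2549: 1, 2549
Sum = 1 + 2549 = 2550

σ(2549) = 2550


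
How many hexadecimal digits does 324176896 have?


324176896 in base 16 = 13528C00
Number of digits = 8

8 digits (base 16)


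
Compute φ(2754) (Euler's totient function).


2754 = 2 × 3^4 × 17
Prime factors: 2, 3, 17
φ(2754) = 2754 × (1-1/2) × (1-1/3) × (1-1/17)
= 2754 × 1/2 × 2/3 × 16/17 = 864

φ(2754) = 864


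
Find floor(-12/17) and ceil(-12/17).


-12/17 = -0.7059
floor = -1
ceil = 0

floor = -1, ceil = 0


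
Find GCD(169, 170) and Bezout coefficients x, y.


Tabular extended Euclidean (each row: r = 169*s + 170*t):
r=169, s=1, t=0
r=170, s=0, t=1
q=0: r=169, s=1, t=0   [169*(1) + 170*(0) = 169]
q=1: r=1, s=-1, t=1   [169*(-1) + 170*(1) = 1]
q=169: r=0, s=170, t=-169   [169*(170) + 170*(-169) = 0]
GCD = 1; from the row with r=1: x=-1, y=1
Check: 169*(-1) + 170*(1) = -169 + 170 = 1

GCD = 1, x = -1, y = 1


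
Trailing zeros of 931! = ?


floor(931/5) = 186
floor(931/25) = 37
floor(931/125) = 7
floor(931/625) = 1
Total = 231

231 trailing zeros


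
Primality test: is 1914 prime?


1914 / 2 = 957 (exact division)
1914 is NOT prime.

No, 1914 is not prime


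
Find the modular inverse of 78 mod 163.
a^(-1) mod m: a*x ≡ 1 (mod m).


Use the extended Euclidean algorithm on (163, 78); each row r = 163*s + 78*t:
r=163, s=1, t=0
r=78, s=0, t=1
q=2: r=7, s=1, t=-2   [163*(1) + 78*(-2) = 7]
q=11: r=1, s=-11, t=23   [163*(-11) + 78*(23) = 1]
q=7: r=0, s=78, t=-163   [163*(78) + 78*(-163) = 0]
GCD = 1 with t = 23, so 78*(23) ≡ 1 (mod 163)
Inverse = 23 mod 163 = 23
Check: 78 * 23 = 1794 ≡ 1 (mod 163)

78^(-1) ≡ 23 (mod 163)


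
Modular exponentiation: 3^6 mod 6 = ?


3^1 mod 6 = 3
3^2 mod 6 = 3
3^3 mod 6 = 3
3^4 mod 6 = 3
3^5 mod 6 = 3
3^6 mod 6 = 3


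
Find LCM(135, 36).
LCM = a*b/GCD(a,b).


GCD(135, 36) = 9
LCM = 135*36/9 = 4860/9 = 540

LCM = 540


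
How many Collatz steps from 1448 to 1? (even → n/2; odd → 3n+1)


1448 → 724 → 362 → 181 → 544 → 272 → 136 → 68 → 34 → 17 → 52 → 26 → 13 → 40 → 20 → 10 → 5 → 16 → 8 → 4 → 2 → 1
Total steps = 21

21 steps


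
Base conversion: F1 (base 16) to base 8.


F1 (base 16) = 241 (decimal)
241 (decimal) = 361 (base 8)


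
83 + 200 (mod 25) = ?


83 + 200 = 283
283 mod 25 = 8


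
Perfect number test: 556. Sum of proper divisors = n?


Proper divisors of 556: 1, 2, 4, 139, 278
Sum = 1 + 2 + 4 + 139 + 278 = 424

No, 556 is not perfect (424 ≠ 556)


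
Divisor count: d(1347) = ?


1347 = 3^1 × 449^1
d(1347) = (1+1) × (1+1) = 4

4 divisors


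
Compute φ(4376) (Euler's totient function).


4376 = 2^3 × 547
Prime factors: 2, 547
φ(4376) = 4376 × (1-1/2) × (1-1/547)
= 4376 × 1/2 × 546/547 = 2184

φ(4376) = 2184


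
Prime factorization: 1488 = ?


1488 / 2 = 744
744 / 2 = 372
372 / 2 = 186
186 / 2 = 93
93 / 3 = 31
31 / 31 = 1
1488 = 2^4 × 3 × 31


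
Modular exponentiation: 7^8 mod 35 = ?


7^1 mod 35 = 7
7^2 mod 35 = 14
7^3 mod 35 = 28
7^4 mod 35 = 21
7^5 mod 35 = 7
7^6 mod 35 = 14
7^7 mod 35 = 28
7^8 mod 35 = 21


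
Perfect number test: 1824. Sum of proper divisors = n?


Proper divisors of 1824: 1, 2, 3, 4, 6, 8, 12, 16, 19, 24, 32, 38, 48, 57, 76, 96, 114, 152, 228, 304, 456, 608, 912
Sum = 1 + 2 + 3 + 4 + 6 + 8 + 12 + 16 + 19 + 24 + 32 + 38 + 48 + 57 + 76 + 96 + 114 + 152 + 228 + 304 + 456 + 608 + 912 = 3216

No, 1824 is not perfect (3216 ≠ 1824)


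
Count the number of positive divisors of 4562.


4562 = 2^1 × 2281^1
d(4562) = (1+1) × (1+1) = 4

4 divisors


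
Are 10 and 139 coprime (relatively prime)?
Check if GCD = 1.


Euclidean algorithm:
139 = 13 * 10 + 9
10 = 1 * 9 + 1
9 = 9 * 1 + 0
GCD(10, 139) = 1

Yes, coprime (GCD = 1)


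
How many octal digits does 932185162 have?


932185162 in base 8 = 6744002112
Number of digits = 10

10 digits (base 8)


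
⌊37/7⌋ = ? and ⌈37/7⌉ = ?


37/7 = 5.2857
floor = 5
ceil = 6

floor = 5, ceil = 6


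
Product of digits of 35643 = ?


3 × 5 × 6 × 4 × 3 = 1080


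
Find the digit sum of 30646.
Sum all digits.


3 + 0 + 6 + 4 + 6 = 19


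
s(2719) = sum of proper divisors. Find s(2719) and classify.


Proper divisors: 1
Sum = 1 = 1
1 < 2719 → deficient

s(2719) = 1 (deficient)


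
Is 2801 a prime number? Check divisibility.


Check divisors up to sqrt(2801) = 52.9245
No divisors found.
2801 is prime.

Yes, 2801 is prime


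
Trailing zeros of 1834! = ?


floor(1834/5) = 366
floor(1834/25) = 73
floor(1834/125) = 14
floor(1834/625) = 2
Total = 455

455 trailing zeros


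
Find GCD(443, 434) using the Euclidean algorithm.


443 = 1 * 434 + 9
434 = 48 * 9 + 2
9 = 4 * 2 + 1
2 = 2 * 1 + 0
GCD = 1


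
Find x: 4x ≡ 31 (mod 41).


GCD(4, 41) = 1, unique solution
a^(-1) mod 41 = 31
x = 31 * 31 mod 41 = 18

x ≡ 18 (mod 41)


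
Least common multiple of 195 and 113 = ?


GCD(195, 113) = 1
LCM = 195*113/1 = 22035/1 = 22035

LCM = 22035
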